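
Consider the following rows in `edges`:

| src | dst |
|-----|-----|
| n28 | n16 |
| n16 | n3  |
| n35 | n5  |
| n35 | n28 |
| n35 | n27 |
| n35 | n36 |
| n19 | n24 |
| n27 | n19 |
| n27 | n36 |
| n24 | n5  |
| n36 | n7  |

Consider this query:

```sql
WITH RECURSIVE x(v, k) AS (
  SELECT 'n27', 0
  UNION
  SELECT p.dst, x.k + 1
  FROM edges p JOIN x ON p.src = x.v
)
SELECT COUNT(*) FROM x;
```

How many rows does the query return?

Base: (n27, k=0).
Iteration 1: edges from {n27} -> (n19, k=1), (n36, k=1).
Iteration 2: edges from {n19,n36} -> (n24, k=2), (n7, k=2).
Iteration 3: edges from {n24,n7} -> (n5, k=3).
Iteration 4: no outgoing edges from {n5}; recursion stops.
Total rows emitted: 6.

6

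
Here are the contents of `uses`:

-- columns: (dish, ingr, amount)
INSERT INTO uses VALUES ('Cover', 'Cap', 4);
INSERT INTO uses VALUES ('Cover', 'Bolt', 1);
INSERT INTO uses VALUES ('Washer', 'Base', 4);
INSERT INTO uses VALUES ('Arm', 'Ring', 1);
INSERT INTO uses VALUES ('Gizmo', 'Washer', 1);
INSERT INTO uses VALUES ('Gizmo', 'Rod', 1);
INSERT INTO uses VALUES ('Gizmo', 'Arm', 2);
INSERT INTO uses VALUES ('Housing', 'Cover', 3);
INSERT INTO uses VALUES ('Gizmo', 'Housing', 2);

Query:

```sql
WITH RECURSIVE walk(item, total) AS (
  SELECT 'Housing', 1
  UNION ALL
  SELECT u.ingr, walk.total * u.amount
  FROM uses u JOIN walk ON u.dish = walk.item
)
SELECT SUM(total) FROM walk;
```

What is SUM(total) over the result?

19

Base: (Housing, total=1).
Iteration 1: components of {Housing} -> Cover = 1*3 = 3.
Iteration 2: components of {Cover} -> Bolt = 3*1 = 3, Cap = 3*4 = 12.
Iteration 3: no further components; recursion stops.
SUM(total) = 1 + 3 + 3 + 12 = 19.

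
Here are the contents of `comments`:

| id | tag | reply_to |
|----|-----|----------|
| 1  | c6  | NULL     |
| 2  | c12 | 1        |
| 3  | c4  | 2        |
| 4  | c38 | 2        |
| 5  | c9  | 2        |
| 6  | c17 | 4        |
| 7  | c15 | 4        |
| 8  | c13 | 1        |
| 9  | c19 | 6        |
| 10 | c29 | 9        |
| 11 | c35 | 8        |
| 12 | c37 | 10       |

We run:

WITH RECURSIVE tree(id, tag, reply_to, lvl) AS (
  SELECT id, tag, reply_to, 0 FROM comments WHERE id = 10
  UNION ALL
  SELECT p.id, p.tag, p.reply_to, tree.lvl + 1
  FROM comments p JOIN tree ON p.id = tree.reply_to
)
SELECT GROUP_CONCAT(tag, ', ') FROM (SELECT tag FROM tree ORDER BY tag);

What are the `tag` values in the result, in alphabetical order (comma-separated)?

c12, c17, c19, c29, c38, c6

Base: id=10 (c29), reply_to=9, lvl 0.
Iteration 1: join on id=9 -> c19 (id 9, reply_to=6, lvl 1).
Iteration 2: join on id=6 -> c17 (id 6, reply_to=4, lvl 2).
Iteration 3: join on id=4 -> c38 (id 4, reply_to=2, lvl 3).
Iteration 4: join on id=2 -> c12 (id 2, reply_to=1, lvl 4).
Iteration 5: join on id=1 -> c6 (id 1, reply_to=NULL, lvl 5).
Iteration 6: reply_to is NULL; no match; recursion stops.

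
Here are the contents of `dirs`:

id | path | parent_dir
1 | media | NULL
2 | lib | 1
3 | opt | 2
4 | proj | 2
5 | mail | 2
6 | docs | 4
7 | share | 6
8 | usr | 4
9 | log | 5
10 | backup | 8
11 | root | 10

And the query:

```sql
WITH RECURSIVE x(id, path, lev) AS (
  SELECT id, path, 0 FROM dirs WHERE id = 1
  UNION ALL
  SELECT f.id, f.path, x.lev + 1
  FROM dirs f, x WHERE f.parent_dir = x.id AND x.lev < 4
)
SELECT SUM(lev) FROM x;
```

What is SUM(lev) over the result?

Base: id=1 (media) at lev 0.
Iteration 1: rows with parent_dir in {1} -> lib (id 2, lev 1).
Iteration 2: rows with parent_dir in {2} -> opt (id 3, lev 2), proj (id 4, lev 2), mail (id 5, lev 2).
Iteration 3: rows with parent_dir in {3,4,5} -> docs (id 6, lev 3), usr (id 8, lev 3), log (id 9, lev 3).
Iteration 4: rows with parent_dir in {6,8,9} -> share (id 7, lev 4), backup (id 10, lev 4).
Iteration 5: lev < 4 fails for all current rows; recursion stops.
SUM(lev) = 0 + 1 + 2 + 2 + 2 + 3 + 3 + 3 + 4 + 4 = 24.

24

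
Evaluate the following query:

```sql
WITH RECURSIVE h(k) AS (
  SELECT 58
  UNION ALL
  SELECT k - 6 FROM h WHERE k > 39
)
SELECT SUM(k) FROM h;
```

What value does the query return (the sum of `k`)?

Base: k=58.
Iteration 1: 58 > 39 holds -> k = 58 - 6 = 52.
Iteration 2: 52 > 39 holds -> k = 52 - 6 = 46.
Iteration 3: 46 > 39 holds -> k = 46 - 6 = 40.
Iteration 4: 40 > 39 holds -> k = 40 - 6 = 34.
Iteration 5: 34 > 39 fails; recursion stops.
SUM(k) = 58 + 52 + 46 + 40 + 34 = 230.

230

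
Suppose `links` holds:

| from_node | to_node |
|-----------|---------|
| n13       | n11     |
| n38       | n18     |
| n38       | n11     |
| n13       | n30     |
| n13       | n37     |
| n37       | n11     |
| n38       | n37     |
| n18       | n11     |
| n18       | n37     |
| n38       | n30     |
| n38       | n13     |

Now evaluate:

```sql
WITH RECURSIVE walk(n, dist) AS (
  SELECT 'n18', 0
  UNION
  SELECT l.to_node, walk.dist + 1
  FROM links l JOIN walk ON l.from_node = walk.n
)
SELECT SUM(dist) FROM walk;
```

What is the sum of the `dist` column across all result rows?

4

Base: (n18, dist=0).
Iteration 1: edges from {n18} -> (n11, dist=1), (n37, dist=1).
Iteration 2: edges from {n11,n37} -> (n11, dist=2).
Iteration 3: no outgoing edges from {n11}; recursion stops.
SUM(dist) = 0 + 1 + 1 + 2 = 4.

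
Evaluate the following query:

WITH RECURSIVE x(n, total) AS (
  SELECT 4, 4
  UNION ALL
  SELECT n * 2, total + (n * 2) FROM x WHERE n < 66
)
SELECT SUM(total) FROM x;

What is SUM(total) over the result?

480

Base: n=4, total=4.
Iteration 1: 4 < 66 holds -> n = 4 * 2 = 8, total = 4 + 8 = 12.
Iteration 2: 8 < 66 holds -> n = 8 * 2 = 16, total = 12 + 16 = 28.
Iteration 3: 16 < 66 holds -> n = 16 * 2 = 32, total = 28 + 32 = 60.
Iteration 4: 32 < 66 holds -> n = 32 * 2 = 64, total = 60 + 64 = 124.
Iteration 5: 64 < 66 holds -> n = 64 * 2 = 128, total = 124 + 128 = 252.
Iteration 6: 128 < 66 fails; recursion stops.
SUM(total) = 4 + 12 + 28 + 60 + 124 + 252 = 480.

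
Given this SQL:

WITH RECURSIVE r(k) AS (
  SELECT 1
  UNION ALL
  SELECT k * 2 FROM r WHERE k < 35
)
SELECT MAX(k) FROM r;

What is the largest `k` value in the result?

64

Base: k=1.
Iteration 1: 1 < 35 holds -> k = 1 * 2 = 2.
Iteration 2: 2 < 35 holds -> k = 2 * 2 = 4.
Iteration 3: 4 < 35 holds -> k = 4 * 2 = 8.
Iteration 4: 8 < 35 holds -> k = 8 * 2 = 16.
Iteration 5: 16 < 35 holds -> k = 16 * 2 = 32.
Iteration 6: 32 < 35 holds -> k = 32 * 2 = 64.
Iteration 7: 64 < 35 fails; recursion stops.
k values: 1, 2, 4, 8, 16, 32, 64; the maximum is 64.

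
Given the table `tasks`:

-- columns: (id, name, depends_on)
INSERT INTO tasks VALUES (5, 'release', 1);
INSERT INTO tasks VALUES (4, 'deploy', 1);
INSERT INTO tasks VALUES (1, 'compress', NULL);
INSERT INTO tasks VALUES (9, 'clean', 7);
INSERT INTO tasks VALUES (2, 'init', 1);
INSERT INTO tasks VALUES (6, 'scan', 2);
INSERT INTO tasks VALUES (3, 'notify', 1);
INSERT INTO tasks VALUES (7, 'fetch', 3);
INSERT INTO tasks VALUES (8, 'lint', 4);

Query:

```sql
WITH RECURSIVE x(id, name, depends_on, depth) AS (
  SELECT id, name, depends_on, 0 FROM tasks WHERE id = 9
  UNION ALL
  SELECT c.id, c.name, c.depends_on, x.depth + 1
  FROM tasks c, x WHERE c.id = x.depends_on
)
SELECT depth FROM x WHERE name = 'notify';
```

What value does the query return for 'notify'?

Base: id=9 (clean), depends_on=7, depth 0.
Iteration 1: join on id=7 -> fetch (id 7, depends_on=3, depth 1).
Iteration 2: join on id=3 -> notify (id 3, depends_on=1, depth 2).
Iteration 3: join on id=1 -> compress (id 1, depends_on=NULL, depth 3).
Iteration 4: depends_on is NULL; no match; recursion stops.

2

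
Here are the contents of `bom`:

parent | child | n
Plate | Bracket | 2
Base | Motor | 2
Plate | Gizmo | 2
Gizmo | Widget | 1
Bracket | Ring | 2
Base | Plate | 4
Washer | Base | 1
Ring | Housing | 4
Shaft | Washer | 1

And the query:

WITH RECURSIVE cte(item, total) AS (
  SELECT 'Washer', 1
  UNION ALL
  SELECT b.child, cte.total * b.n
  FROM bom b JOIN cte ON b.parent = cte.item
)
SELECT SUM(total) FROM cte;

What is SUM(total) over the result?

Base: (Washer, total=1).
Iteration 1: components of {Washer} -> Base = 1*1 = 1.
Iteration 2: components of {Base} -> Motor = 1*2 = 2, Plate = 1*4 = 4.
Iteration 3: components of {Motor,Plate} -> Bracket = 4*2 = 8, Gizmo = 4*2 = 8.
Iteration 4: components of {Bracket,Gizmo} -> Ring = 8*2 = 16, Widget = 8*1 = 8.
Iteration 5: components of {Ring,Widget} -> Housing = 16*4 = 64.
Iteration 6: no further components; recursion stops.
SUM(total) = 1 + 1 + 4 + 2 + 8 + 8 + 16 + 8 + 64 = 112.

112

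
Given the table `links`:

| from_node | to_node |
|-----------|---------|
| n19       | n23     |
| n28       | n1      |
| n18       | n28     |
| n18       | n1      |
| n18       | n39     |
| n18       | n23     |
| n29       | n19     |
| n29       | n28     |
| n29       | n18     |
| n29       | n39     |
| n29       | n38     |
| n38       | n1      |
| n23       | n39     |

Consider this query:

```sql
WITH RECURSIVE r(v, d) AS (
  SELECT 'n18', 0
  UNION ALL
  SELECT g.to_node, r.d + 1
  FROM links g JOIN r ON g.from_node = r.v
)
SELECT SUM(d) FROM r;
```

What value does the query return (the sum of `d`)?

Base: (n18, d=0).
Iteration 1: edges from {n18} -> (n1, d=1), (n23, d=1), (n28, d=1), (n39, d=1).
Iteration 2: edges from {n1,n23,n28,n39} -> (n1, d=2), (n39, d=2).
Iteration 3: no outgoing edges from {n1,n39}; recursion stops.
SUM(d) = 0 + 1 + 1 + 1 + 1 + 2 + 2 = 8.

8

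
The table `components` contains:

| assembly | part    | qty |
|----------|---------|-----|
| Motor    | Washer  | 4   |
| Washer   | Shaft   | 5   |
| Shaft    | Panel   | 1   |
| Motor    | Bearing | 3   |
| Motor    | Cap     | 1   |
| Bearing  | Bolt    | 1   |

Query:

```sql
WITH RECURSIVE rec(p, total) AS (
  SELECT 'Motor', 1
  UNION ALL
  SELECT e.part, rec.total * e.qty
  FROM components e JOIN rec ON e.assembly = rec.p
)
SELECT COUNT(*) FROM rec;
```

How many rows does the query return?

Base: (Motor, total=1).
Iteration 1: components of {Motor} -> Bearing = 1*3 = 3, Cap = 1*1 = 1, Washer = 1*4 = 4.
Iteration 2: components of {Bearing,Cap,Washer} -> Bolt = 3*1 = 3, Shaft = 4*5 = 20.
Iteration 3: components of {Bolt,Shaft} -> Panel = 20*1 = 20.
Iteration 4: no further components; recursion stops.
Total rows emitted: 7.

7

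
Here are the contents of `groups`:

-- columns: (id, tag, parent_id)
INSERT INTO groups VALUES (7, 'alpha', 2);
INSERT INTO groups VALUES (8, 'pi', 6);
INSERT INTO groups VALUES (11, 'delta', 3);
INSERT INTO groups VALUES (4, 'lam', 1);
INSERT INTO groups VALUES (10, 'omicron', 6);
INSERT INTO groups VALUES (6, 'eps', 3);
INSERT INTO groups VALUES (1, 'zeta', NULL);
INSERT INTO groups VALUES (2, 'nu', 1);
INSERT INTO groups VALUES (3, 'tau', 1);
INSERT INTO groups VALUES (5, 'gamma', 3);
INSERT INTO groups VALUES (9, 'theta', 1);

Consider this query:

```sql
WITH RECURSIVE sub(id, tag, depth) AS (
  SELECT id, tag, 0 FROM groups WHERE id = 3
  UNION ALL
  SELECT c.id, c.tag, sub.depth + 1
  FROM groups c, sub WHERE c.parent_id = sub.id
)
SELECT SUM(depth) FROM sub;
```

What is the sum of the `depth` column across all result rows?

7

Base: id=3 (tau) at depth 0.
Iteration 1: rows with parent_id in {3} -> gamma (id 5, depth 1), eps (id 6, depth 1), delta (id 11, depth 1).
Iteration 2: rows with parent_id in {5,6,11} -> pi (id 8, depth 2), omicron (id 10, depth 2).
Iteration 3: no rows with parent_id in {8,10}; recursion stops.
SUM(depth) = 0 + 1 + 1 + 1 + 2 + 2 = 7.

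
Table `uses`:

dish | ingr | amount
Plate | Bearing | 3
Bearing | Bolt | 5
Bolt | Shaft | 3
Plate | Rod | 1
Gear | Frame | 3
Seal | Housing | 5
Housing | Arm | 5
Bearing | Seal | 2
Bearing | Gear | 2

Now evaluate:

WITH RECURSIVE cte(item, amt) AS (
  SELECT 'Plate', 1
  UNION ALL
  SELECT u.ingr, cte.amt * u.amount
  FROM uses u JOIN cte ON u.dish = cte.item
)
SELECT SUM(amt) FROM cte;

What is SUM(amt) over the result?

Base: (Plate, amt=1).
Iteration 1: components of {Plate} -> Bearing = 1*3 = 3, Rod = 1*1 = 1.
Iteration 2: components of {Bearing,Rod} -> Bolt = 3*5 = 15, Gear = 3*2 = 6, Seal = 3*2 = 6.
Iteration 3: components of {Bolt,Gear,Seal} -> Frame = 6*3 = 18, Housing = 6*5 = 30, Shaft = 15*3 = 45.
Iteration 4: components of {Frame,Housing,Shaft} -> Arm = 30*5 = 150.
Iteration 5: no further components; recursion stops.
SUM(amt) = 1 + 3 + 1 + 6 + 6 + 15 + 30 + 18 + 45 + 150 = 275.

275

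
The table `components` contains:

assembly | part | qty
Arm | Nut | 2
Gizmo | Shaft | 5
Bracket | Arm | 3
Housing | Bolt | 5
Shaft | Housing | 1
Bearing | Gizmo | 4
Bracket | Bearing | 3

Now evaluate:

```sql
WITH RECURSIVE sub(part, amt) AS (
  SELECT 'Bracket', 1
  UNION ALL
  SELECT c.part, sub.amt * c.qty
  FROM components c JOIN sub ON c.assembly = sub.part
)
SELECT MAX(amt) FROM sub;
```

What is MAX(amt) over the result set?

Base: (Bracket, amt=1).
Iteration 1: components of {Bracket} -> Arm = 1*3 = 3, Bearing = 1*3 = 3.
Iteration 2: components of {Arm,Bearing} -> Gizmo = 3*4 = 12, Nut = 3*2 = 6.
Iteration 3: components of {Gizmo,Nut} -> Shaft = 12*5 = 60.
Iteration 4: components of {Shaft} -> Housing = 60*1 = 60.
Iteration 5: components of {Housing} -> Bolt = 60*5 = 300.
Iteration 6: no further components; recursion stops.
amt values: 1, 3, 3, 12, 6, 60, 60, 300; the maximum is 300.

300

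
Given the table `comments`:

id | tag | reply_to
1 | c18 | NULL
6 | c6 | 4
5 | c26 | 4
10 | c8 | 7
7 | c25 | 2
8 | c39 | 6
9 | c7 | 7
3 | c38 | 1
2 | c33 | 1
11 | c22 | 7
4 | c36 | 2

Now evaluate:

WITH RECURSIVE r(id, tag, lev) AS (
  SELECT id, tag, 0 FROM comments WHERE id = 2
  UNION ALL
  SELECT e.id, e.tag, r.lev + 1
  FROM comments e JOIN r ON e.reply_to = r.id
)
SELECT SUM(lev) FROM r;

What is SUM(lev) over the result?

15

Base: id=2 (c33) at lev 0.
Iteration 1: rows with reply_to in {2} -> c36 (id 4, lev 1), c25 (id 7, lev 1).
Iteration 2: rows with reply_to in {4,7} -> c26 (id 5, lev 2), c6 (id 6, lev 2), c7 (id 9, lev 2), c8 (id 10, lev 2), c22 (id 11, lev 2).
Iteration 3: rows with reply_to in {5,6,9,10,11} -> c39 (id 8, lev 3).
Iteration 4: no rows with reply_to in {8}; recursion stops.
SUM(lev) = 0 + 1 + 1 + 2 + 2 + 2 + 2 + 2 + 3 = 15.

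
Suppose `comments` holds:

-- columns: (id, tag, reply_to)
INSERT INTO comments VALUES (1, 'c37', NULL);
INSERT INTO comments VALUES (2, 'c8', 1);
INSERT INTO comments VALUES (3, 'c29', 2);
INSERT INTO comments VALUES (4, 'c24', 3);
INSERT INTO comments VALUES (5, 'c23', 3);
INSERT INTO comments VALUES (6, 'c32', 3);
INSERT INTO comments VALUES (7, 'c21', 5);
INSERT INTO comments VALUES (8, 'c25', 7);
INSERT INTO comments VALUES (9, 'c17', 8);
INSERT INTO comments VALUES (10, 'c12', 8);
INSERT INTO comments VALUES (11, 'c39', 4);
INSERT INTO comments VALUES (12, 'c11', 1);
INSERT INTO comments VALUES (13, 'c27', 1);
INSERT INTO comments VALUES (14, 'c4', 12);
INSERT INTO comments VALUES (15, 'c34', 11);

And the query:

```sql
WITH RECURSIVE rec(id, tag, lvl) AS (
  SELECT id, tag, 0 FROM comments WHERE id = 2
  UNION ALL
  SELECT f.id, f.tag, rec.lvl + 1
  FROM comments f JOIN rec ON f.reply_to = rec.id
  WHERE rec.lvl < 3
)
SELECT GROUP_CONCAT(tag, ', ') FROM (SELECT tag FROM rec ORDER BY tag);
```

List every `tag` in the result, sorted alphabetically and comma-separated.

Base: id=2 (c8) at lvl 0.
Iteration 1: rows with reply_to in {2} -> c29 (id 3, lvl 1).
Iteration 2: rows with reply_to in {3} -> c24 (id 4, lvl 2), c23 (id 5, lvl 2), c32 (id 6, lvl 2).
Iteration 3: rows with reply_to in {4,5,6} -> c21 (id 7, lvl 3), c39 (id 11, lvl 3).
Iteration 4: lvl < 3 fails for all current rows; recursion stops.

c21, c23, c24, c29, c32, c39, c8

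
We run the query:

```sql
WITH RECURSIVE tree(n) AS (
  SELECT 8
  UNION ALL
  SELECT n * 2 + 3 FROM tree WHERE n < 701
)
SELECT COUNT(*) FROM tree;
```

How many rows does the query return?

7

Base: n=8.
Iteration 1: 8 < 701 holds -> n = 8 * 2 + 3 = 19.
Iteration 2: 19 < 701 holds -> n = 19 * 2 + 3 = 41.
Iteration 3: 41 < 701 holds -> n = 41 * 2 + 3 = 85.
Iteration 4: 85 < 701 holds -> n = 85 * 2 + 3 = 173.
Iteration 5: 173 < 701 holds -> n = 173 * 2 + 3 = 349.
Iteration 6: 349 < 701 holds -> n = 349 * 2 + 3 = 701.
Iteration 7: 701 < 701 fails; recursion stops.
Total rows emitted: 7.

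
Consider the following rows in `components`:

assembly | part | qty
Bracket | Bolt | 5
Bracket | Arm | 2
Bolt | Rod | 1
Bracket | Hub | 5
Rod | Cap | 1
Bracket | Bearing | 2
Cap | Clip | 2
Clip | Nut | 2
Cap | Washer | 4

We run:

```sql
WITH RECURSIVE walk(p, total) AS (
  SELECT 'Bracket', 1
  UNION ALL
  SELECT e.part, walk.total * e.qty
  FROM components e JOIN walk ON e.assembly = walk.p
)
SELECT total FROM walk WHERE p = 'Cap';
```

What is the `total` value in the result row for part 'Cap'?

5

Base: (Bracket, total=1).
Iteration 1: components of {Bracket} -> Arm = 1*2 = 2, Bearing = 1*2 = 2, Bolt = 1*5 = 5, Hub = 1*5 = 5.
Iteration 2: components of {Arm,Bearing,Bolt,Hub} -> Rod = 5*1 = 5.
Iteration 3: components of {Rod} -> Cap = 5*1 = 5.
Iteration 4: components of {Cap} -> Clip = 5*2 = 10, Washer = 5*4 = 20.
Iteration 5: components of {Clip,Washer} -> Nut = 10*2 = 20.
Iteration 6: no further components; recursion stops.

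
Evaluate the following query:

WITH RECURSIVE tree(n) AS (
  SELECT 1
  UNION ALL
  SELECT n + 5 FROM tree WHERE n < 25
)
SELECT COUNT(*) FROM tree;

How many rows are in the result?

6

Base: n=1.
Iteration 1: 1 < 25 holds -> n = 1 + 5 = 6.
Iteration 2: 6 < 25 holds -> n = 6 + 5 = 11.
Iteration 3: 11 < 25 holds -> n = 11 + 5 = 16.
Iteration 4: 16 < 25 holds -> n = 16 + 5 = 21.
Iteration 5: 21 < 25 holds -> n = 21 + 5 = 26.
Iteration 6: 26 < 25 fails; recursion stops.
Total rows emitted: 6.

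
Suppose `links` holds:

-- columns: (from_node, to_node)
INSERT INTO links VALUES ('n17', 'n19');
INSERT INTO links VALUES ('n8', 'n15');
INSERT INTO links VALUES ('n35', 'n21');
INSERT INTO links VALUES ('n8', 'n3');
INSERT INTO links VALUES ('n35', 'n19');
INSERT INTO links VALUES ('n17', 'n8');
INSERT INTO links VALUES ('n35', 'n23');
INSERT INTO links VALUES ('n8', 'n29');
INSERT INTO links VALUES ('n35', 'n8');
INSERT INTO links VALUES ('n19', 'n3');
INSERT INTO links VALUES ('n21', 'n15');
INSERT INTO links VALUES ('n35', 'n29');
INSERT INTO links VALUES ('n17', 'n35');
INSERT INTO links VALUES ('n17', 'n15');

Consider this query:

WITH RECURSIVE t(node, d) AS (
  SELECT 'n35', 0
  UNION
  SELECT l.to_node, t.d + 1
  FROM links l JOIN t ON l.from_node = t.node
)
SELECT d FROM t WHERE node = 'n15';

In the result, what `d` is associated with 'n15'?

Base: (n35, d=0).
Iteration 1: edges from {n35} -> (n19, d=1), (n21, d=1), (n23, d=1), (n29, d=1), (n8, d=1).
Iteration 2: edges from {n19,n21,n23,n29,n8} -> (n15, d=2), (n29, d=2), (n3, d=2). [UNION drops 2 duplicate row(s)]
Iteration 3: no outgoing edges from {n15,n29,n3}; recursion stops.

2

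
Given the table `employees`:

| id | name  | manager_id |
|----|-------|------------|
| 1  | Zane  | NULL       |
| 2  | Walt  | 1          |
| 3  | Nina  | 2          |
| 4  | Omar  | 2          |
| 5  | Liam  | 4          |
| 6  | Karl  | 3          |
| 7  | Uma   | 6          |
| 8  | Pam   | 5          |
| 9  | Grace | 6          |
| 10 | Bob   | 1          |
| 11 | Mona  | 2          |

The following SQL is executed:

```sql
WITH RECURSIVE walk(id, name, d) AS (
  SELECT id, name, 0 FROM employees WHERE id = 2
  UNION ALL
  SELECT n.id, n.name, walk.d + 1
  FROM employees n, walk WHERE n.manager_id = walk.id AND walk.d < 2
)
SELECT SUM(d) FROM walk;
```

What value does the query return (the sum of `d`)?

7

Base: id=2 (Walt) at d 0.
Iteration 1: rows with manager_id in {2} -> Nina (id 3, d 1), Omar (id 4, d 1), Mona (id 11, d 1).
Iteration 2: rows with manager_id in {3,4,11} -> Liam (id 5, d 2), Karl (id 6, d 2).
Iteration 3: d < 2 fails for all current rows; recursion stops.
SUM(d) = 0 + 1 + 1 + 1 + 2 + 2 = 7.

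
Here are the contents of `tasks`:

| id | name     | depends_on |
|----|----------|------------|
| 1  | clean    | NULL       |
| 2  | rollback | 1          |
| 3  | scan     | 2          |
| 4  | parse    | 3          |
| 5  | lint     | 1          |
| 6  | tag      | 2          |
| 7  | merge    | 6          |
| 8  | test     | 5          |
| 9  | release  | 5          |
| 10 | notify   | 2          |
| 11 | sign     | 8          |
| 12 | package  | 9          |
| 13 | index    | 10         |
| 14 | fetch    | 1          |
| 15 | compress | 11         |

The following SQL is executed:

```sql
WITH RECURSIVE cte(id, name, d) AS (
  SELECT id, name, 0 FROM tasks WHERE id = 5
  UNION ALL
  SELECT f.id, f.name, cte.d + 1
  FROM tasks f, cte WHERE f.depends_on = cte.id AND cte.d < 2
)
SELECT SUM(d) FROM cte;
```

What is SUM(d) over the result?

Base: id=5 (lint) at d 0.
Iteration 1: rows with depends_on in {5} -> test (id 8, d 1), release (id 9, d 1).
Iteration 2: rows with depends_on in {8,9} -> sign (id 11, d 2), package (id 12, d 2).
Iteration 3: d < 2 fails for all current rows; recursion stops.
SUM(d) = 0 + 1 + 1 + 2 + 2 = 6.

6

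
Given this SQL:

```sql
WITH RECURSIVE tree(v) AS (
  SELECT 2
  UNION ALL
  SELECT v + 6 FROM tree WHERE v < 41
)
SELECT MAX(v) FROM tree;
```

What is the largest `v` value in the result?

44

Base: v=2.
Iteration 1: 2 < 41 holds -> v = 2 + 6 = 8.
Iteration 2: 8 < 41 holds -> v = 8 + 6 = 14.
Iteration 3: 14 < 41 holds -> v = 14 + 6 = 20.
Iteration 4: 20 < 41 holds -> v = 20 + 6 = 26.
Iteration 5: 26 < 41 holds -> v = 26 + 6 = 32.
Iteration 6: 32 < 41 holds -> v = 32 + 6 = 38.
Iteration 7: 38 < 41 holds -> v = 38 + 6 = 44.
Iteration 8: 44 < 41 fails; recursion stops.
v values: 2, 8, 14, 20, 26, 32, 38, 44; the maximum is 44.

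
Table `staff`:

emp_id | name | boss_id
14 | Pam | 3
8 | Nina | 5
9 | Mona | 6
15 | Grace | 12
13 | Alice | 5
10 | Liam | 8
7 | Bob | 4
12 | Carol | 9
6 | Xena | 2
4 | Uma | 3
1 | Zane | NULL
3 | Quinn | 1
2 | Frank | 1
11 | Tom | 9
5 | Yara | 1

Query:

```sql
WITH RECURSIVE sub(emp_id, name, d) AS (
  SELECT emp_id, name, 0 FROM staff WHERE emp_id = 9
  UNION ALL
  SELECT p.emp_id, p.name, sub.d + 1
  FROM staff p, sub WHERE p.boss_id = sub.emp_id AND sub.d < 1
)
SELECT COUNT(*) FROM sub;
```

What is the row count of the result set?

Base: emp_id=9 (Mona) at d 0.
Iteration 1: rows with boss_id in {9} -> Tom (id 11, d 1), Carol (id 12, d 1).
Iteration 2: d < 1 fails for all current rows; recursion stops.
Total rows emitted: 3.

3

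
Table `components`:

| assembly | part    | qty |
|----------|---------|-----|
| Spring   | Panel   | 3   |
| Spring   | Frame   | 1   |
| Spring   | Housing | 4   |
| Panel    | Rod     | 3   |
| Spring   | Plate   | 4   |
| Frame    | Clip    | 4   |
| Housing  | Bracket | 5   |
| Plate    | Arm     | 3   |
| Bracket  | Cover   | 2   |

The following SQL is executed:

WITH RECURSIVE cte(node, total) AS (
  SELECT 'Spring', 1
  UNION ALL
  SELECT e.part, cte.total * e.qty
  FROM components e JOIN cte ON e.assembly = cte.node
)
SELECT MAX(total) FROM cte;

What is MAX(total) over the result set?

40

Base: (Spring, total=1).
Iteration 1: components of {Spring} -> Frame = 1*1 = 1, Housing = 1*4 = 4, Panel = 1*3 = 3, Plate = 1*4 = 4.
Iteration 2: components of {Frame,Housing,Panel,Plate} -> Arm = 4*3 = 12, Bracket = 4*5 = 20, Clip = 1*4 = 4, Rod = 3*3 = 9.
Iteration 3: components of {Arm,Bracket,Clip,Rod} -> Cover = 20*2 = 40.
Iteration 4: no further components; recursion stops.
total values: 1, 3, 1, 4, 4, 9, 4, 20, 12, 40; the maximum is 40.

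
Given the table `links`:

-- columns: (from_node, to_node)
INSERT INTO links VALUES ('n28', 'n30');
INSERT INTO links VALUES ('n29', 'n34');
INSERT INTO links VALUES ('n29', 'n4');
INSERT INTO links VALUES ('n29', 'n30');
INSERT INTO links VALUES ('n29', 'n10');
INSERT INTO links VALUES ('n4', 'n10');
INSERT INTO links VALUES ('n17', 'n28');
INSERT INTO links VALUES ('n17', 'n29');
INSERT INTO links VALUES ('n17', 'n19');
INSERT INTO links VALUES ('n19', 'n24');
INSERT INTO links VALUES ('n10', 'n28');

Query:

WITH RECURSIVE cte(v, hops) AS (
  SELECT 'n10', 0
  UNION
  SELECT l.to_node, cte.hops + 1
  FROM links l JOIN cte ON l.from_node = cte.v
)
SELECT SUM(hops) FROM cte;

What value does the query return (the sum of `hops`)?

3

Base: (n10, hops=0).
Iteration 1: edges from {n10} -> (n28, hops=1).
Iteration 2: edges from {n28} -> (n30, hops=2).
Iteration 3: no outgoing edges from {n30}; recursion stops.
SUM(hops) = 0 + 1 + 2 = 3.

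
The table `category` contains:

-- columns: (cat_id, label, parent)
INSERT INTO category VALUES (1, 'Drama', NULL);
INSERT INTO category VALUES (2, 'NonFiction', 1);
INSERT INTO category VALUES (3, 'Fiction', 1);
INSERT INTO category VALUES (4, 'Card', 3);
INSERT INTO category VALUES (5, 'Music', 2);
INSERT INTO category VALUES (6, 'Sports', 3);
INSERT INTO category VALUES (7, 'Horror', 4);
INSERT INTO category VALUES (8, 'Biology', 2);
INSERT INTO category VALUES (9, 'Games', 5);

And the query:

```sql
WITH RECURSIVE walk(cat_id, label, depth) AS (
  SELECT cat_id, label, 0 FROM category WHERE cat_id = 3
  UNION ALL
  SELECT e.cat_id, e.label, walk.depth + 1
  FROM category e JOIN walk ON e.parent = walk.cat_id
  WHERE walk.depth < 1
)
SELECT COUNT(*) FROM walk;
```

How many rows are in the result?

3

Base: cat_id=3 (Fiction) at depth 0.
Iteration 1: rows with parent in {3} -> Card (id 4, depth 1), Sports (id 6, depth 1).
Iteration 2: depth < 1 fails for all current rows; recursion stops.
Total rows emitted: 3.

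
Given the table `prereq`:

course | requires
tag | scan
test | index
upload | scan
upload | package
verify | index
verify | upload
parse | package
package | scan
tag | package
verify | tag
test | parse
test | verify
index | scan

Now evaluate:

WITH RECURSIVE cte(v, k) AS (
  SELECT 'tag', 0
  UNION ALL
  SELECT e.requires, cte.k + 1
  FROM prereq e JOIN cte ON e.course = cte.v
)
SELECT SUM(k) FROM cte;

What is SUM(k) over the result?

4

Base: (tag, k=0).
Iteration 1: edges from {tag} -> (package, k=1), (scan, k=1).
Iteration 2: edges from {package,scan} -> (scan, k=2).
Iteration 3: no outgoing edges from {scan}; recursion stops.
SUM(k) = 0 + 1 + 1 + 2 = 4.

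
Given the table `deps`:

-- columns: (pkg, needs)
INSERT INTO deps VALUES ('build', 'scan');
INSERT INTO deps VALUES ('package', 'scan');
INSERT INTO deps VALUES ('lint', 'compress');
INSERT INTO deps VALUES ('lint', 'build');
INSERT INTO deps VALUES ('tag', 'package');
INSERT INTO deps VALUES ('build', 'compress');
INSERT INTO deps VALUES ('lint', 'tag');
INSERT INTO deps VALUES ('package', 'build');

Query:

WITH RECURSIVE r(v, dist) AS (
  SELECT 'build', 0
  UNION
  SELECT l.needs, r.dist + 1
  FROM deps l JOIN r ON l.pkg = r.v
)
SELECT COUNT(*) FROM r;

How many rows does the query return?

Base: (build, dist=0).
Iteration 1: edges from {build} -> (compress, dist=1), (scan, dist=1).
Iteration 2: no outgoing edges from {compress,scan}; recursion stops.
Total rows emitted: 3.

3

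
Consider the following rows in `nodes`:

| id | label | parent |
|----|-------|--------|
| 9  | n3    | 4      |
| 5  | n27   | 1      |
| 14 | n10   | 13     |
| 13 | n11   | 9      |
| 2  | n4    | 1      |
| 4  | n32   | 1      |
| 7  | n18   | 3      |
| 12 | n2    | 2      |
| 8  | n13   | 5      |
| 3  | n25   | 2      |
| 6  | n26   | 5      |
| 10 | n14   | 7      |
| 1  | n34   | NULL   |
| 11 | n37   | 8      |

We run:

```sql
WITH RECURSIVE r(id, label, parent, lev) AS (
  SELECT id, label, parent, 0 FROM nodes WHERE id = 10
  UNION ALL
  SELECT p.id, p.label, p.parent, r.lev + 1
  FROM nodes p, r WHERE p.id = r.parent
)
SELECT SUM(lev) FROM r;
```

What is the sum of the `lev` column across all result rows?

Base: id=10 (n14), parent=7, lev 0.
Iteration 1: join on id=7 -> n18 (id 7, parent=3, lev 1).
Iteration 2: join on id=3 -> n25 (id 3, parent=2, lev 2).
Iteration 3: join on id=2 -> n4 (id 2, parent=1, lev 3).
Iteration 4: join on id=1 -> n34 (id 1, parent=NULL, lev 4).
Iteration 5: parent is NULL; no match; recursion stops.
SUM(lev) = 0 + 1 + 2 + 3 + 4 = 10.

10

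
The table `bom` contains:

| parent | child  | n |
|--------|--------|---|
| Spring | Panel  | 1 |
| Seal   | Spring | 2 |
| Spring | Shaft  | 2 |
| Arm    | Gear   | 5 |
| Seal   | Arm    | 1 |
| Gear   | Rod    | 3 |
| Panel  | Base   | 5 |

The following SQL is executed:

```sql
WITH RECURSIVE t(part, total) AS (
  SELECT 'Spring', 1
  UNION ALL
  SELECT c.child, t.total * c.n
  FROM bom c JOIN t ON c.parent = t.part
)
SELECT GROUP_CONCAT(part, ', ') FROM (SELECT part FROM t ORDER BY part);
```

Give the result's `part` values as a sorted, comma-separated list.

Base: (Spring, total=1).
Iteration 1: components of {Spring} -> Panel = 1*1 = 1, Shaft = 1*2 = 2.
Iteration 2: components of {Panel,Shaft} -> Base = 1*5 = 5.
Iteration 3: no further components; recursion stops.

Base, Panel, Shaft, Spring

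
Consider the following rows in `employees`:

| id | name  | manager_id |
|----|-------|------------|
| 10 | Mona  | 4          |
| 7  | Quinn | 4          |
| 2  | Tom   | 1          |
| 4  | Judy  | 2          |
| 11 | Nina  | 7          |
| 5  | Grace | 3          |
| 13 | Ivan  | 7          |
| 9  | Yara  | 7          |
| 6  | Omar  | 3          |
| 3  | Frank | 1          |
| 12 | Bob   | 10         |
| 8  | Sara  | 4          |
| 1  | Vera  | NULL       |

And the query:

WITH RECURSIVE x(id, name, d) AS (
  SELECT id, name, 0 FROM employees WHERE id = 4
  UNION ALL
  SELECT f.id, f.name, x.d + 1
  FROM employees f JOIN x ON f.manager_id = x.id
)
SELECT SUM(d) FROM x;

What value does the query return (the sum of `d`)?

Base: id=4 (Judy) at d 0.
Iteration 1: rows with manager_id in {4} -> Quinn (id 7, d 1), Sara (id 8, d 1), Mona (id 10, d 1).
Iteration 2: rows with manager_id in {7,8,10} -> Yara (id 9, d 2), Nina (id 11, d 2), Bob (id 12, d 2), Ivan (id 13, d 2).
Iteration 3: no rows with manager_id in {9,11,12,13}; recursion stops.
SUM(d) = 0 + 1 + 1 + 1 + 2 + 2 + 2 + 2 = 11.

11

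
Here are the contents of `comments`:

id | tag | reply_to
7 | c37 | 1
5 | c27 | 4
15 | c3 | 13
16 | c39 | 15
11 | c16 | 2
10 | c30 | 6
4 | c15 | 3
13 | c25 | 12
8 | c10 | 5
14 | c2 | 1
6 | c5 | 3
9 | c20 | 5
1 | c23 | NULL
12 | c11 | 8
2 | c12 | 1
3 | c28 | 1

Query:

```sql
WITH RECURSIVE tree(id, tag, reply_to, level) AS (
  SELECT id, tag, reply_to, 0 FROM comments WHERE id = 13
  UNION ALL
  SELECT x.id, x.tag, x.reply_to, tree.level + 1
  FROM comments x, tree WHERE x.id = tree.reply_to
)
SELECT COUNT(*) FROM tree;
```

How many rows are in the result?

Base: id=13 (c25), reply_to=12, level 0.
Iteration 1: join on id=12 -> c11 (id 12, reply_to=8, level 1).
Iteration 2: join on id=8 -> c10 (id 8, reply_to=5, level 2).
Iteration 3: join on id=5 -> c27 (id 5, reply_to=4, level 3).
Iteration 4: join on id=4 -> c15 (id 4, reply_to=3, level 4).
Iteration 5: join on id=3 -> c28 (id 3, reply_to=1, level 5).
Iteration 6: join on id=1 -> c23 (id 1, reply_to=NULL, level 6).
Iteration 7: reply_to is NULL; no match; recursion stops.
Total rows emitted: 7.

7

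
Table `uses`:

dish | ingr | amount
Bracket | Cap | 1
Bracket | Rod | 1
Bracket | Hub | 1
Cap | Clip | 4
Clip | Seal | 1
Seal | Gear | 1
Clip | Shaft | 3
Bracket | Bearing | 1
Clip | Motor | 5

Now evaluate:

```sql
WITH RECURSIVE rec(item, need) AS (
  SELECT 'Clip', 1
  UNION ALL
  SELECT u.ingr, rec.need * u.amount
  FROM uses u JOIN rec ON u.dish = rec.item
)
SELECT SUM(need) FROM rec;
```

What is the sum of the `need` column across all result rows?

11

Base: (Clip, need=1).
Iteration 1: components of {Clip} -> Motor = 1*5 = 5, Seal = 1*1 = 1, Shaft = 1*3 = 3.
Iteration 2: components of {Motor,Seal,Shaft} -> Gear = 1*1 = 1.
Iteration 3: no further components; recursion stops.
SUM(need) = 1 + 1 + 3 + 5 + 1 = 11.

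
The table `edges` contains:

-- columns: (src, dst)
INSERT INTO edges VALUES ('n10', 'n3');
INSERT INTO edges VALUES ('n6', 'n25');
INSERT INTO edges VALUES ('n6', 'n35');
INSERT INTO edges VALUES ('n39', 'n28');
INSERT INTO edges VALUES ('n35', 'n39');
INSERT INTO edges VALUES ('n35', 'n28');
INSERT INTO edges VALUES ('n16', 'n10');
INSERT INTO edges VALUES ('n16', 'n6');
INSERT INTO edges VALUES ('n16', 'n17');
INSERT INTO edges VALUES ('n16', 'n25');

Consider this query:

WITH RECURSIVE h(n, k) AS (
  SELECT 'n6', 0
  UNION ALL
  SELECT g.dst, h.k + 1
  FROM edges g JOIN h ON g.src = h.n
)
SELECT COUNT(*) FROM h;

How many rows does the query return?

Base: (n6, k=0).
Iteration 1: edges from {n6} -> (n25, k=1), (n35, k=1).
Iteration 2: edges from {n25,n35} -> (n28, k=2), (n39, k=2).
Iteration 3: edges from {n28,n39} -> (n28, k=3).
Iteration 4: no outgoing edges from {n28}; recursion stops.
Total rows emitted: 6.

6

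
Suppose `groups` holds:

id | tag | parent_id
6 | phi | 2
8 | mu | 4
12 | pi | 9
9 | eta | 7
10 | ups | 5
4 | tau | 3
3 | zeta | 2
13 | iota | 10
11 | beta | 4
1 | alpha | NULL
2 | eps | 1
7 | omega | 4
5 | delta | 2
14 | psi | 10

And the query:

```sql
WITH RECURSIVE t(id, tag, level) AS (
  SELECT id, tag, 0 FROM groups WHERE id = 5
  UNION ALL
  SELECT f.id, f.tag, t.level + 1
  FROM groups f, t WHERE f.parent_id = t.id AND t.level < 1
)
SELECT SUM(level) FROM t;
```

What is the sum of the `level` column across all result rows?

1

Base: id=5 (delta) at level 0.
Iteration 1: rows with parent_id in {5} -> ups (id 10, level 1).
Iteration 2: level < 1 fails for all current rows; recursion stops.
SUM(level) = 0 + 1 = 1.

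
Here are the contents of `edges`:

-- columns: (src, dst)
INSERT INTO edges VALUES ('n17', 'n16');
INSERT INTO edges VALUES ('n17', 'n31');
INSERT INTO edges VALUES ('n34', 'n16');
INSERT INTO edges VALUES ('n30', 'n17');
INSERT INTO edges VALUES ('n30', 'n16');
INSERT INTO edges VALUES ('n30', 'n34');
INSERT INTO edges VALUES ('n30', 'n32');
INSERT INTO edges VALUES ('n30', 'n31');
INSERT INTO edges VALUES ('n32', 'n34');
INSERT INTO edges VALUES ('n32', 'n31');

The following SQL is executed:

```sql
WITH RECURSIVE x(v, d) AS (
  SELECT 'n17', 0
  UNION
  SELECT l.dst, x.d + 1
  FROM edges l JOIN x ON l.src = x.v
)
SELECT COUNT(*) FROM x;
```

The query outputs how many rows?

3

Base: (n17, d=0).
Iteration 1: edges from {n17} -> (n16, d=1), (n31, d=1).
Iteration 2: no outgoing edges from {n16,n31}; recursion stops.
Total rows emitted: 3.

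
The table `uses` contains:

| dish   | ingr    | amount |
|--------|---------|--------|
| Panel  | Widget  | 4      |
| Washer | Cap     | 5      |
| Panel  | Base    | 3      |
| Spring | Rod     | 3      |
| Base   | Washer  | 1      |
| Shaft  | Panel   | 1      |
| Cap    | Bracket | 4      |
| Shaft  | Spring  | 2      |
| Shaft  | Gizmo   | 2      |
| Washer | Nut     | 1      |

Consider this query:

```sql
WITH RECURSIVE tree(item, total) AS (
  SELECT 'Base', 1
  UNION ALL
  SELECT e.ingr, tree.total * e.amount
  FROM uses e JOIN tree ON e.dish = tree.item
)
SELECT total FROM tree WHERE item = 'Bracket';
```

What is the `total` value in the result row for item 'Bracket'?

Base: (Base, total=1).
Iteration 1: components of {Base} -> Washer = 1*1 = 1.
Iteration 2: components of {Washer} -> Cap = 1*5 = 5, Nut = 1*1 = 1.
Iteration 3: components of {Cap,Nut} -> Bracket = 5*4 = 20.
Iteration 4: no further components; recursion stops.

20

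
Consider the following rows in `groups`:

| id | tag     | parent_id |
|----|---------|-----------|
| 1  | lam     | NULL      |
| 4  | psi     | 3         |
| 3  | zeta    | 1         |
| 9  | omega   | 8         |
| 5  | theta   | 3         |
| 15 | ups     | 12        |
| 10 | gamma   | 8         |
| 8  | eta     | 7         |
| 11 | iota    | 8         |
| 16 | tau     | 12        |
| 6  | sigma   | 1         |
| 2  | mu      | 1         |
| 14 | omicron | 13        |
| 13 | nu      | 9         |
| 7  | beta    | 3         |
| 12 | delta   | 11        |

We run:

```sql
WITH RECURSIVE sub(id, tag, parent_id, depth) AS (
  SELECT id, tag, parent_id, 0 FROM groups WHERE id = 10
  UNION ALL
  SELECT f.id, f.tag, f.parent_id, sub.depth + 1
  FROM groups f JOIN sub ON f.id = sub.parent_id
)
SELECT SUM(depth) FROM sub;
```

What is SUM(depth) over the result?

Base: id=10 (gamma), parent_id=8, depth 0.
Iteration 1: join on id=8 -> eta (id 8, parent_id=7, depth 1).
Iteration 2: join on id=7 -> beta (id 7, parent_id=3, depth 2).
Iteration 3: join on id=3 -> zeta (id 3, parent_id=1, depth 3).
Iteration 4: join on id=1 -> lam (id 1, parent_id=NULL, depth 4).
Iteration 5: parent_id is NULL; no match; recursion stops.
SUM(depth) = 0 + 1 + 2 + 3 + 4 = 10.

10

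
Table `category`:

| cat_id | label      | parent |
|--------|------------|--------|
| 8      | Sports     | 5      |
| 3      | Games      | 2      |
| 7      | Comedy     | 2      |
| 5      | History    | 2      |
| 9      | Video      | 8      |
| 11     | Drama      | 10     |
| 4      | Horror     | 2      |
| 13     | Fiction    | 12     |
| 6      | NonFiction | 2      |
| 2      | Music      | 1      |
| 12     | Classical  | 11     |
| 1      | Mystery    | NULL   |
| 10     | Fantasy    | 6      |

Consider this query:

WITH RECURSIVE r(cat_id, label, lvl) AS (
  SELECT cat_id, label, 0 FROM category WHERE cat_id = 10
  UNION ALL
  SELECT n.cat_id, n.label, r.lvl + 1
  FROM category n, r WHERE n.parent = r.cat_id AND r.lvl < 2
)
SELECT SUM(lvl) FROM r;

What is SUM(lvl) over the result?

Base: cat_id=10 (Fantasy) at lvl 0.
Iteration 1: rows with parent in {10} -> Drama (id 11, lvl 1).
Iteration 2: rows with parent in {11} -> Classical (id 12, lvl 2).
Iteration 3: lvl < 2 fails for all current rows; recursion stops.
SUM(lvl) = 0 + 1 + 2 = 3.

3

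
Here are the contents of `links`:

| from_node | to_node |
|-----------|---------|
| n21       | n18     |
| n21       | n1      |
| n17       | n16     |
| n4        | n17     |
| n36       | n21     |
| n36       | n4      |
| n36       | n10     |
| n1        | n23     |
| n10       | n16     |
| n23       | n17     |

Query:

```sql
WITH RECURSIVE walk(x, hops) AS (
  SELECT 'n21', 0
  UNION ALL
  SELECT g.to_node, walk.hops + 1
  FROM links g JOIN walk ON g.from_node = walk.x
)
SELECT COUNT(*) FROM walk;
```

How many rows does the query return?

Base: (n21, hops=0).
Iteration 1: edges from {n21} -> (n1, hops=1), (n18, hops=1).
Iteration 2: edges from {n1,n18} -> (n23, hops=2).
Iteration 3: edges from {n23} -> (n17, hops=3).
Iteration 4: edges from {n17} -> (n16, hops=4).
Iteration 5: no outgoing edges from {n16}; recursion stops.
Total rows emitted: 6.

6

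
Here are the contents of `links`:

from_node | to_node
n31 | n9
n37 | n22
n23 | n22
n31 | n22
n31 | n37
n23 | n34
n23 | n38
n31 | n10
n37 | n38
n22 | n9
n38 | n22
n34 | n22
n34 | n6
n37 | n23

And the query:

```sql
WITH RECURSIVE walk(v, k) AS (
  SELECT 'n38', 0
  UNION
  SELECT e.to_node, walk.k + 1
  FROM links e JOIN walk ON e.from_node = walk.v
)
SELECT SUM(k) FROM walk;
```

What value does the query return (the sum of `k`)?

Base: (n38, k=0).
Iteration 1: edges from {n38} -> (n22, k=1).
Iteration 2: edges from {n22} -> (n9, k=2).
Iteration 3: no outgoing edges from {n9}; recursion stops.
SUM(k) = 0 + 1 + 2 = 3.

3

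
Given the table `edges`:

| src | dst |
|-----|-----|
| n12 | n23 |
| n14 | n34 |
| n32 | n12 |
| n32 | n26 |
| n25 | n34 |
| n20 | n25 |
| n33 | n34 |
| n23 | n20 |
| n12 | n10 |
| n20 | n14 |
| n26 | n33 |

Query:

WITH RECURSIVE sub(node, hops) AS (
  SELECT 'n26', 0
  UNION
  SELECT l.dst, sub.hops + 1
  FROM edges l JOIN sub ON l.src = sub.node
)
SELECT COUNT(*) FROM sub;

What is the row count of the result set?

3

Base: (n26, hops=0).
Iteration 1: edges from {n26} -> (n33, hops=1).
Iteration 2: edges from {n33} -> (n34, hops=2).
Iteration 3: no outgoing edges from {n34}; recursion stops.
Total rows emitted: 3.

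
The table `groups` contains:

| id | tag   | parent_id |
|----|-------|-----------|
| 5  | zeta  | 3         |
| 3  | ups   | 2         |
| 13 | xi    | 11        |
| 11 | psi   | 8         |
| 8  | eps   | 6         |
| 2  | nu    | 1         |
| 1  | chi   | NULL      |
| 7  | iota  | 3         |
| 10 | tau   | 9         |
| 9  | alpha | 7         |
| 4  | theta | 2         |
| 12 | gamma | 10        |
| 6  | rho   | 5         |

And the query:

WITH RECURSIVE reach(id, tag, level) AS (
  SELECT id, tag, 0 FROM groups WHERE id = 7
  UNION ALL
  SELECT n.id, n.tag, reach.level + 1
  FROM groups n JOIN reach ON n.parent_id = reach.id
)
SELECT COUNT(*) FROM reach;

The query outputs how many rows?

Base: id=7 (iota) at level 0.
Iteration 1: rows with parent_id in {7} -> alpha (id 9, level 1).
Iteration 2: rows with parent_id in {9} -> tau (id 10, level 2).
Iteration 3: rows with parent_id in {10} -> gamma (id 12, level 3).
Iteration 4: no rows with parent_id in {12}; recursion stops.
Total rows emitted: 4.

4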